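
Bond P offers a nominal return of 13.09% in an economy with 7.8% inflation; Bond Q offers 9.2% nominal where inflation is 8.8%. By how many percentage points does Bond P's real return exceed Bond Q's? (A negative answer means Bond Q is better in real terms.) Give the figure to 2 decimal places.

Bond P real return: 1.1309/1.078 − 1 = 4.907%.
Bond Q real return: 1.092/1.088 − 1 = 0.368%.
Difference: 4.907 − 0.368 = 4.539 pp.

4.54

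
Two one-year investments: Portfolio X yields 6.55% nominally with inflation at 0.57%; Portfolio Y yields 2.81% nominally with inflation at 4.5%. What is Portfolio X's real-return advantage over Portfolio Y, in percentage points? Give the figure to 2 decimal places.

7.56

Portfolio X real return: 1.0655/1.0057 − 1 = 5.946%.
Portfolio Y real return: 1.0281/1.045 − 1 = -1.617%.
Difference: 5.946 − (-1.617) = 7.563 pp.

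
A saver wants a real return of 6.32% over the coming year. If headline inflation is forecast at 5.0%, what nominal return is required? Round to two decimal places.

11.64%

By the Fisher equation, 1 + r_nom = (1 + 6.32%)(1 + 5.0%) = 1.0632 × 1.050 = 1.11636.
So r_nom = 11.636%.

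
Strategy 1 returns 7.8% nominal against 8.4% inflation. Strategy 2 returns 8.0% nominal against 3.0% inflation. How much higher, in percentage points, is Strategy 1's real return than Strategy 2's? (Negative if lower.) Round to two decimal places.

Strategy 1 real return: 1.078/1.084 − 1 = -0.554%.
Strategy 2 real return: 1.080/1.030 − 1 = 4.854%.
Difference: -0.554 − 4.854 = -5.408 pp.

-5.41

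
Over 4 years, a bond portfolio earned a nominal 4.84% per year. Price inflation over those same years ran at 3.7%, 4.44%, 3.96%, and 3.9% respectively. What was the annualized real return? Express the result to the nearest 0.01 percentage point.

Cumulative inflation factor: 1.037 × 1.0444 × 1.0396 × 1.039 ≈ 1.16984.
Nominal growth factor: 1.20811. Real growth factor = 1.20811 / 1.16984 ≈ 1.03272.
Annualized: 1.03272^(1/4) − 1 ≈ 0.00808.

0.81%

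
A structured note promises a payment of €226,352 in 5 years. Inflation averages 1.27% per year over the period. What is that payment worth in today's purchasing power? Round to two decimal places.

Price-level factor over 5 years: (1 + 1.27%)^5 ≈ 1.0651335142.
Purchasing power today: €226,352 divided by that factor.

€212,510.45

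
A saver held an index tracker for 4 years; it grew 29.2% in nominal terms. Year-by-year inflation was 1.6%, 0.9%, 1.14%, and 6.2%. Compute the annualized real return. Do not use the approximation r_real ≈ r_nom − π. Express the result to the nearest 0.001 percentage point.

Cumulative inflation factor: 1.016 × 1.009 × 1.0114 × 1.062 ≈ 1.10111.
Nominal growth factor: 1.29200. Real growth factor = 1.29200 / 1.10111 ≈ 1.17336.
Annualized: 1.17336^(1/4) − 1 ≈ 0.04078.

4.078%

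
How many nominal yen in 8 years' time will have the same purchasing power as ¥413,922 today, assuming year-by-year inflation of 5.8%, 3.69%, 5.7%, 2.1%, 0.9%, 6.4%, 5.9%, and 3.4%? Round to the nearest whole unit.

¥576,091

Cumulative price-level factor: 1.058 × 1.0369 × 1.057 × 1.021 × 1.009 × 1.064 × 1.059 × 1.034 ≈ 1.3917863238.
Multiplying ¥413,922 by the price-level factor gives the future nominal sum.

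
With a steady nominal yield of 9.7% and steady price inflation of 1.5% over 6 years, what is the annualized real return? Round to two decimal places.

8.08%

With constant rates the annual real return is the same each year: (1+9.7%)/(1+1.5%) − 1 = 0.08079.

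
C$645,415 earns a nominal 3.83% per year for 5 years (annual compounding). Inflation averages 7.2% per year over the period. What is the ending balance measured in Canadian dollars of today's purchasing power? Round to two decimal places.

Nominal value at maturity: C$645,415 × (1 + 3.83%)^5 ≈ C$778,849.10.
Price-level factor over 5 years: (1 + 7.2%)^5 ≈ 1.4157087842.
Dividing the nominal maturity value by the price-level factor gives the value in today's money.

C$550,147.82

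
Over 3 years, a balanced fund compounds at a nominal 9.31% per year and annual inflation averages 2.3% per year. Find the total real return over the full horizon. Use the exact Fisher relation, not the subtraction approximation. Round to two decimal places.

The annual real rate is (1+9.31%)/(1+2.3%) − 1 = 6.8524%.
Compounded over 3 years: (1 + 0.068524)^3 − 1 ≈ 0.21998.

22.00%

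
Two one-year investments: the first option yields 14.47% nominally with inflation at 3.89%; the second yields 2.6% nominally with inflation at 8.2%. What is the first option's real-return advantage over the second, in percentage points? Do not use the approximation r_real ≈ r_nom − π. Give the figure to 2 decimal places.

15.36

The first option real return: 1.1447/1.0389 − 1 = 10.184%.
The second real return: 1.026/1.082 − 1 = -5.176%.
Difference: 10.184 − (-5.176) = 15.360 pp.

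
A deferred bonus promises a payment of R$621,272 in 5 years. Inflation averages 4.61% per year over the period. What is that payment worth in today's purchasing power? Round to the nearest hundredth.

Price-level factor over 5 years: (1 + 4.61%)^5 ≈ 1.2527546126.
Purchasing power today: R$621,272 divided by that factor.

R$495,924.74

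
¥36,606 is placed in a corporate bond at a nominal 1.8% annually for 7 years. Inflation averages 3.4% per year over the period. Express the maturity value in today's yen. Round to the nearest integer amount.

Nominal value at maturity: ¥36,606 × (1 + 1.8%)^7 ≈ ¥41,475.
Price-level factor over 7 years: (1 + 3.4%)^7 ≈ 1.2636993768.
Dividing the nominal maturity value by the price-level factor gives the value in today's money.

¥32,820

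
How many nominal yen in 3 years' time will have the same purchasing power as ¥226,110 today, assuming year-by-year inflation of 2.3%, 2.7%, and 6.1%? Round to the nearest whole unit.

Cumulative price-level factor: 1.023 × 1.027 × 1.061 = 1.114708881.
The nominal amount required is ¥226,110 scaled up by that factor.

¥252,047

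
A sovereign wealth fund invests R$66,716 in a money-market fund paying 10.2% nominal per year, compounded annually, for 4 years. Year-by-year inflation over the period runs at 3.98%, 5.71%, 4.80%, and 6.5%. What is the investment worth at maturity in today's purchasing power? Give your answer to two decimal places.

R$80,200.97

Nominal value at maturity: R$66,716 × (1 + 10.2%)^4 ≈ R$98,391.23.
Price-level factor over 4 years: 1.0398 × 1.0571 × 1.0480 × 1.065 ≈ 1.2268085000.
Dividing the nominal maturity value by the price-level factor gives the value in today's money.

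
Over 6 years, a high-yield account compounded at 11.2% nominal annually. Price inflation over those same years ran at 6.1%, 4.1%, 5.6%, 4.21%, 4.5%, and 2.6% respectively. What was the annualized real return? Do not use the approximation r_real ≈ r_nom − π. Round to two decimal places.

6.40%

Cumulative inflation factor: 1.061 × 1.041 × 1.056 × 1.0421 × 1.045 × 1.026 ≈ 1.30318.
Nominal growth factor: 1.89073. Real growth factor = 1.89073 / 1.30318 ≈ 1.45086.
Annualized: 1.45086^(1/6) − 1 ≈ 0.06399.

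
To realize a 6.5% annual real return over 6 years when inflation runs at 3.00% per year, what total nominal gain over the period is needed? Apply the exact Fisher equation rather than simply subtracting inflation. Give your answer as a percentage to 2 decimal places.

Required annual nominal rate: (1+6.5%)(1+3.00%) − 1 = 9.695%.
Cumulative over 6 years: (1 + 0.09695)^6 − 1 ≈ 0.74229.

74.23%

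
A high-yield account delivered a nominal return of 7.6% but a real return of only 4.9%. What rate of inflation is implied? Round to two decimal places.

From (1+r_nom) = (1+r_real)(1+π), we get 1+π = (1 + 7.6%)/(1 + 4.9%) = 1.076/1.049 ≈ 1.02574.
So π ≈ 2.5739%.

2.57%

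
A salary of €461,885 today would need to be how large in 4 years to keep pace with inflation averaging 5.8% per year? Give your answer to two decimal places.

€578,730.71

Cumulative price-level factor: (1+5.8%)^4 ≈ 1.2529757645.
Multiplying €461,885 by the price-level factor gives the future nominal sum.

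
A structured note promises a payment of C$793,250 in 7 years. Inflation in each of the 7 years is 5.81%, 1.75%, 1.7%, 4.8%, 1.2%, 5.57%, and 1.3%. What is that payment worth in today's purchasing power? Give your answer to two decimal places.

C$638,757.83

Price-level factor over 7 years: 1.0581 × 1.0175 × 1.017 × 1.048 × 1.012 × 1.0557 × 1.013 ≈ 1.2418634556.
Purchasing power today: C$793,250 divided by that factor.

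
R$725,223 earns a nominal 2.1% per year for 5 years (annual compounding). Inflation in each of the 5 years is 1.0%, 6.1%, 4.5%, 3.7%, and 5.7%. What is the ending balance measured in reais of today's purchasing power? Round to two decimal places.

R$655,531.38

Nominal value at maturity: R$725,223 × (1 + 2.1%)^5 ≈ R$804,637.52.
Price-level factor over 5 years: 1.010 × 1.061 × 1.045 × 1.037 × 1.057 ≈ 1.2274584269.
Dividing the nominal maturity value by the price-level factor gives the value in today's money.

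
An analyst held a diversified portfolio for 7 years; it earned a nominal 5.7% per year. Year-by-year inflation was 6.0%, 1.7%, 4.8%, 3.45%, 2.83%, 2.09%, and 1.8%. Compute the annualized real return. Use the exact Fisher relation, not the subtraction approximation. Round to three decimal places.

2.395%

Cumulative inflation factor: 1.060 × 1.017 × 1.048 × 1.0345 × 1.0283 × 1.0209 × 1.018 ≈ 1.24902.
Nominal growth factor: 1.47409. Real growth factor = 1.47409 / 1.24902 ≈ 1.18020.
Annualized: 1.18020^(1/7) − 1 ≈ 0.02395.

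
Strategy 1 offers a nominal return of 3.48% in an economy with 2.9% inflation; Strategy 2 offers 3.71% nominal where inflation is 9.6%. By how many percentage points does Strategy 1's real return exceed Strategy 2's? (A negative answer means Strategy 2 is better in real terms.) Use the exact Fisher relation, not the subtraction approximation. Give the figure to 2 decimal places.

Strategy 1 real return: 1.0348/1.029 − 1 = 0.564%.
Strategy 2 real return: 1.0371/1.096 − 1 = -5.374%.
Difference: 0.564 − (-5.374) = 5.938 pp.

5.94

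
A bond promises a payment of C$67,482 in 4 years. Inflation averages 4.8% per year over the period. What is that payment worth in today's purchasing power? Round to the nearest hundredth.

Price-level factor over 4 years: (1 + 4.8%)^4 ≈ 1.2062716764.
Purchasing power today: C$67,482 divided by that factor.

C$55,942.62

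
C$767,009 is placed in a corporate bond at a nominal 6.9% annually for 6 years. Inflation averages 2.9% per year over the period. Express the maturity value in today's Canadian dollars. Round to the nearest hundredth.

C$964,216.24

Nominal value at maturity: C$767,009 × (1 + 6.9%)^6 ≈ C$1,144,634.13.
Price-level factor over 6 years: (1 + 2.9%)^6 ≈ 1.1871135129.
The maturity value deflated by that factor is the answer in today's purchasing power.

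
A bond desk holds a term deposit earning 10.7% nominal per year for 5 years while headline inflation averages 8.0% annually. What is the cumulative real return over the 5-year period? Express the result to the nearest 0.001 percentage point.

13.141%

The annual real rate is (1+10.7%)/(1+8.0%) − 1 = 2.5000%.
Compounded over 5 years: (1 + 0.025000)^5 − 1 ≈ 0.13141.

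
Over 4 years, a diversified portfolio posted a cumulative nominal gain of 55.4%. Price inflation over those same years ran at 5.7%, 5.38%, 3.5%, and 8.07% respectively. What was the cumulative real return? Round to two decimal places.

Cumulative inflation factor: 1.057 × 1.0538 × 1.035 × 1.0807 ≈ 1.24589.
Nominal growth factor: 1.55400. Real growth factor = 1.55400 / 1.24589 ≈ 1.24730.
Total real return ≈ 24.7304%.

24.73%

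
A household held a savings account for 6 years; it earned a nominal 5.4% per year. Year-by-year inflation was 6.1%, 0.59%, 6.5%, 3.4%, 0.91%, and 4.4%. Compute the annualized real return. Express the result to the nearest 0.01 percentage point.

Cumulative inflation factor: 1.061 × 1.0059 × 1.065 × 1.034 × 1.0091 × 1.044 ≈ 1.23816.
Nominal growth factor: 1.37102. Real growth factor = 1.37102 / 1.23816 ≈ 1.10731.
Annualized: 1.10731^(1/6) − 1 ≈ 0.01713.

1.71%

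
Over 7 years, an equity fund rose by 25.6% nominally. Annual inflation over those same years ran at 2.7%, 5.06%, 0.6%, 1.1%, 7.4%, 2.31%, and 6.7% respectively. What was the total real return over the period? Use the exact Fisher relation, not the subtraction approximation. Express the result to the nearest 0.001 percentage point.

Cumulative inflation factor: 1.027 × 1.0506 × 1.006 × 1.011 × 1.074 × 1.0231 × 1.067 ≈ 1.28660.
Nominal growth factor: 1.25600. Real growth factor = 1.25600 / 1.28660 ≈ 0.97622.
Total real return ≈ -2.3784%.

-2.378%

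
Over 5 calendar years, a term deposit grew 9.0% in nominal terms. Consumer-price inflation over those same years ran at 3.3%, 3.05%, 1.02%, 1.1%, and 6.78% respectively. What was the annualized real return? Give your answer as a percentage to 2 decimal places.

Cumulative inflation factor: 1.033 × 1.0305 × 1.0102 × 1.011 × 1.0678 ≈ 1.16091.
Nominal growth factor: 1.09000. Real growth factor = 1.09000 / 1.16091 ≈ 0.93892.
Annualized: 0.93892^(1/5) − 1 ≈ -0.01253.

-1.25%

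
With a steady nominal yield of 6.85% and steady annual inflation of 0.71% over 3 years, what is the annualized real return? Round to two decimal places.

6.10%

With constant rates the annual real return is the same each year: (1+6.85%)/(1+0.71%) − 1 = 0.06097.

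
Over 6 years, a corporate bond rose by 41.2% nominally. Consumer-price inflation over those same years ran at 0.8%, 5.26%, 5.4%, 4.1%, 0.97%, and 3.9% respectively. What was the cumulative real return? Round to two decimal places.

15.61%

Cumulative inflation factor: 1.008 × 1.0526 × 1.054 × 1.041 × 1.0097 × 1.039 ≈ 1.22130.
Nominal growth factor: 1.41200. Real growth factor = 1.41200 / 1.22130 ≈ 1.15614.
Total real return ≈ 15.6143%.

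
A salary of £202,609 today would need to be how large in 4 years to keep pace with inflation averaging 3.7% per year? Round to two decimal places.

£234,300.79

Cumulative price-level factor: (1+3.7%)^4 ≈ 1.1564184862.
The nominal amount required is £202,609 scaled up by that factor.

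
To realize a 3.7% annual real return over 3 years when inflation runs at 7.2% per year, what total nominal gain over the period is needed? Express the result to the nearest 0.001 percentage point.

37.379%

Required annual nominal rate: (1+3.7%)(1+7.2%) − 1 = 11.1664%.
Cumulative over 3 years: (1 + 0.111664)^3 − 1 ≈ 0.37379.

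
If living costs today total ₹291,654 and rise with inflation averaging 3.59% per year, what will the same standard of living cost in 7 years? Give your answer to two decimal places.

₹373,329.90

Cumulative price-level factor: (1+3.59%)^7 ≈ 1.2800438032.
Multiplying ₹291,654 by the price-level factor gives the future nominal sum.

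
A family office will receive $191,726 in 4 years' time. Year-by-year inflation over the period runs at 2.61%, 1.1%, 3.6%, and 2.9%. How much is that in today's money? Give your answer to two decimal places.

Price-level factor over 4 years: 1.0261 × 1.011 × 1.036 × 1.029 ≈ 1.1059002936.
Purchasing power today: $191,726 divided by that factor.

$173,366.44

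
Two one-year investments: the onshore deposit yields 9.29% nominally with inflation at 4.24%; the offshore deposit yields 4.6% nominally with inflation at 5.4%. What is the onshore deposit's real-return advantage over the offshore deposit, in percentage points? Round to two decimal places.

The onshore deposit real return: 1.0929/1.0424 − 1 = 4.845%.
The offshore deposit real return: 1.046/1.054 − 1 = -0.759%.
Difference: 4.845 − (-0.759) = 5.604 pp.

5.60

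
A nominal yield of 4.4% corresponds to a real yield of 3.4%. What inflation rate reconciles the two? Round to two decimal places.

0.97%

From (1+r_nom) = (1+r_real)(1+π), we get 1+π = (1 + 4.4%)/(1 + 3.4%) = 1.044/1.034 ≈ 1.00967.
So π ≈ 0.9671%.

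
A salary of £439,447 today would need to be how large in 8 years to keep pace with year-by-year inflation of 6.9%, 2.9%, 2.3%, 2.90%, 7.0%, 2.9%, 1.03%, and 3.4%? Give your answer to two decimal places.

Cumulative price-level factor: 1.069 × 1.029 × 1.023 × 1.0290 × 1.070 × 1.029 × 1.0103 × 1.034 ≈ 1.3318463739.
Multiplying £439,447 by the price-level factor gives the future nominal sum.

£585,275.89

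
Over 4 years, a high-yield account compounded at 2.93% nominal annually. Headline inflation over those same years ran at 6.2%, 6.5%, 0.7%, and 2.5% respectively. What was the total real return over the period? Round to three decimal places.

Cumulative inflation factor: 1.062 × 1.065 × 1.007 × 1.025 ≈ 1.16742.
Nominal growth factor: 1.12245. Real growth factor = 1.12245 / 1.16742 ≈ 0.96148.
Total real return ≈ -3.8520%.

-3.852%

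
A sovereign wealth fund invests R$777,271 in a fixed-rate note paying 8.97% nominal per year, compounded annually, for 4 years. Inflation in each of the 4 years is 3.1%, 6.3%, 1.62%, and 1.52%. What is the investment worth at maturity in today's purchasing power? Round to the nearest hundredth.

R$969,343.13

Nominal value at maturity: R$777,271 × (1 + 8.97%)^4 ≈ R$1,095,974.04.
Price-level factor over 4 years: 1.031 × 1.063 × 1.0162 × 1.0152 ≈ 1.1306357917.
Dividing the nominal maturity value by the price-level factor gives the value in today's money.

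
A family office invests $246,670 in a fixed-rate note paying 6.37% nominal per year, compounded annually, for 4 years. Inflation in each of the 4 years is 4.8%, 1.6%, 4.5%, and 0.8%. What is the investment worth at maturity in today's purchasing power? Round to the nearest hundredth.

$281,553.65

Nominal value at maturity: $246,670 × (1 + 6.37%)^4 ≈ $315,786.07.
Price-level factor over 4 years: 1.048 × 1.016 × 1.045 × 1.008 ≈ 1.1215840205.
Dividing the nominal maturity value by the price-level factor gives the value in today's money.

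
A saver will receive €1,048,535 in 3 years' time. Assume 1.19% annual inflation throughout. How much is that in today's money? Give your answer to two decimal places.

€1,011,975.84

Price-level factor over 3 years: (1 + 1.19%)^3 ≈ 1.0361265152.
Purchasing power today: €1,048,535 divided by that factor.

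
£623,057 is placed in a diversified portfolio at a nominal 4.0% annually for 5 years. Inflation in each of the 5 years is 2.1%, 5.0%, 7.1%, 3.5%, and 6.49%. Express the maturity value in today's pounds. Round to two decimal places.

£599,019.26

Nominal value at maturity: £623,057 × (1 + 4.0%)^5 ≈ £758,044.11.
Price-level factor over 5 years: 1.021 × 1.050 × 1.071 × 1.035 × 1.0649 ≈ 1.2654753465.
The maturity value deflated by that factor is the answer in today's purchasing power.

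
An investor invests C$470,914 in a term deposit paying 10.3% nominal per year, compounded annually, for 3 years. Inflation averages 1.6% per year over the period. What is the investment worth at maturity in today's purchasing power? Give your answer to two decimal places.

Nominal value at maturity: C$470,914 × (1 + 10.3%)^3 ≈ C$631,928.79.
Price-level factor over 3 years: (1 + 1.6%)^3 = 1.048772096.
The maturity value deflated by that factor is the answer in today's purchasing power.

C$602,541.57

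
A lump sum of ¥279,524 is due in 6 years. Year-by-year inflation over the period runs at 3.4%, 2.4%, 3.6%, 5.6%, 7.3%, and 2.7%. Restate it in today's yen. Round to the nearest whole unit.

¥218,980

Price-level factor over 6 years: 1.034 × 1.024 × 1.036 × 1.056 × 1.073 × 1.027 ≈ 1.2764809404.
Purchasing power today: ¥279,524 divided by that factor.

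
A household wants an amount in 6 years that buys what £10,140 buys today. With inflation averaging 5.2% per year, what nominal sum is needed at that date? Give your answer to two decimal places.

£13,744.61

Cumulative price-level factor: (1+5.2%)^6 ≈ 1.3554841352.
Multiplying £10,140 by the price-level factor gives the future nominal sum.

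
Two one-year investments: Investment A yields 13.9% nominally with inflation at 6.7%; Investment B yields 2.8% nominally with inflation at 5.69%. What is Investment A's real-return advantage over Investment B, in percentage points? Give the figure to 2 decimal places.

Investment A real return: 1.139/1.067 − 1 = 6.748%.
Investment B real return: 1.028/1.0569 − 1 = -2.734%.
Difference: 6.748 − (-2.734) = 9.482 pp.

9.48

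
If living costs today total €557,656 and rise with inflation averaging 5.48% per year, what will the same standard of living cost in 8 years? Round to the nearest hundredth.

Cumulative price-level factor: (1+5.48%)^8 ≈ 1.5323605721.
Multiplying €557,656 by the price-level factor gives the future nominal sum.

€854,530.07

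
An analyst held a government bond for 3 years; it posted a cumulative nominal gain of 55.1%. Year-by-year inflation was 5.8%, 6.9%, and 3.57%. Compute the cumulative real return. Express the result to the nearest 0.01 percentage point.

Cumulative inflation factor: 1.058 × 1.069 × 1.0357 ≈ 1.17138.
Nominal growth factor: 1.55100. Real growth factor = 1.55100 / 1.17138 ≈ 1.32408.
Total real return ≈ 32.4081%.

32.41%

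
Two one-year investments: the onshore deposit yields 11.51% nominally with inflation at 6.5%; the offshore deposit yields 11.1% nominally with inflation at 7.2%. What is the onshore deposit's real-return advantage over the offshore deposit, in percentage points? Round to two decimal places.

The onshore deposit real return: 1.1151/1.065 − 1 = 4.704%.
The offshore deposit real return: 1.111/1.072 − 1 = 3.638%.
Difference: 4.704 − 3.638 = 1.066 pp.

1.07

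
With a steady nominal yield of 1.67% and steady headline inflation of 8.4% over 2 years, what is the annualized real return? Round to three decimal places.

With constant rates the annual real return is the same each year: (1+1.67%)/(1+8.4%) − 1 = -0.06208.

-6.208%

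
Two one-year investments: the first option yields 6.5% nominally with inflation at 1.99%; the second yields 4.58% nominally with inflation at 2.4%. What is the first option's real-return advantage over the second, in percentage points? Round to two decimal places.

2.29

The first option real return: 1.065/1.0199 − 1 = 4.422%.
The second real return: 1.0458/1.024 − 1 = 2.129%.
Difference: 4.422 − 2.129 = 2.293 pp.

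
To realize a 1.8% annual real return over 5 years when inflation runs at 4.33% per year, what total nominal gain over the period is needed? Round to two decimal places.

Required annual nominal rate: (1+1.8%)(1+4.33%) − 1 = 6.20794%.
Cumulative over 5 years: (1 + 0.0620794)^5 − 1 ≈ 0.35140.

35.14%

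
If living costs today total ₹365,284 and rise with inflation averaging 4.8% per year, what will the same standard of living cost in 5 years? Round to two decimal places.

Cumulative price-level factor: (1+4.8%)^5 ≈ 1.2641727169.
The nominal amount required is ₹365,284 scaled up by that factor.

₹461,782.07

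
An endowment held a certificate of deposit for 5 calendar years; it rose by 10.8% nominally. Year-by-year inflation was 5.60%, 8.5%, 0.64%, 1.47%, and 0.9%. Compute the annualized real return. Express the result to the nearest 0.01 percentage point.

Cumulative inflation factor: 1.0560 × 1.085 × 1.0064 × 1.0147 × 1.009 ≈ 1.18057.
Nominal growth factor: 1.10800. Real growth factor = 1.10800 / 1.18057 ≈ 0.93853.
Annualized: 0.93853^(1/5) − 1 ≈ -0.01261.

-1.26%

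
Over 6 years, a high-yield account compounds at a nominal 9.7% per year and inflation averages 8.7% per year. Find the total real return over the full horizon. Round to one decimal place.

5.6%

The annual real rate is (1+9.7%)/(1+8.7%) − 1 = 0.9200%.
Compounded over 6 years: (1 + 0.009200)^6 − 1 ≈ 0.05648.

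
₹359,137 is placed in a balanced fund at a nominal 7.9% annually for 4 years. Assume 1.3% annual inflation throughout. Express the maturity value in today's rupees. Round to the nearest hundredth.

₹462,283.24

Nominal value at maturity: ₹359,137 × (1 + 7.9%)^4 ≈ ₹486,794.80.
Price-level factor over 4 years: (1 + 1.3%)^4 ≈ 1.0530228166.
The maturity value deflated by that factor is the answer in today's purchasing power.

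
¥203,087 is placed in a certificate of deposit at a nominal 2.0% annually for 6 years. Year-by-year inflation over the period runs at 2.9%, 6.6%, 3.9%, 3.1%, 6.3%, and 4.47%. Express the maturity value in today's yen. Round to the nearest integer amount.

¥175,272

Nominal value at maturity: ¥203,087 × (1 + 2.0%)^6 ≈ ¥228,709.
Price-level factor over 6 years: 1.029 × 1.066 × 1.039 × 1.031 × 1.063 × 1.0447 ≈ 1.3048832354.
Dividing the nominal maturity value by the price-level factor gives the value in today's money.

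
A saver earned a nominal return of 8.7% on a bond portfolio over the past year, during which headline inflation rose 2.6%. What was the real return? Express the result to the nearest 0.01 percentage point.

Real return via the Fisher equation: (1 + 8.7%)/(1 + 2.6%) − 1 = 1.087/1.026 − 1 ≈ 0.05945.

5.95%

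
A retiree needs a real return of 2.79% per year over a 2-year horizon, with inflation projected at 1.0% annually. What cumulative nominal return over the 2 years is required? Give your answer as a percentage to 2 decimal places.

7.78%

Required annual nominal rate: (1+2.79%)(1+1.0%) − 1 = 3.8179%.
Cumulative over 2 years: (1 + 0.038179)^2 − 1 ≈ 0.07782.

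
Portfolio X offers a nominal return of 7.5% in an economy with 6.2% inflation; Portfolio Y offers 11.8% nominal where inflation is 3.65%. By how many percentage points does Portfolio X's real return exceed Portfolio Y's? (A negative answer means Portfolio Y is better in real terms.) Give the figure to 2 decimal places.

-6.64

Portfolio X real return: 1.075/1.062 − 1 = 1.224%.
Portfolio Y real return: 1.118/1.0365 − 1 = 7.863%.
Difference: 1.224 − 7.863 = -6.639 pp.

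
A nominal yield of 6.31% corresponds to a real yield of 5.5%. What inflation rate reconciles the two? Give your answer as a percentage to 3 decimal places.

0.768%

From (1+r_nom) = (1+r_real)(1+π), we get 1+π = (1 + 6.31%)/(1 + 5.5%) = 1.0631/1.055 ≈ 1.00768.
So π ≈ 0.7678%.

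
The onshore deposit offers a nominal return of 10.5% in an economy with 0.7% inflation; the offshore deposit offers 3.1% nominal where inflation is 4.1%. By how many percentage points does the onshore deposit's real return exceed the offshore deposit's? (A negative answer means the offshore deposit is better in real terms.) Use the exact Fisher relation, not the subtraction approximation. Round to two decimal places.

The onshore deposit real return: 1.105/1.007 − 1 = 9.732%.
The offshore deposit real return: 1.031/1.041 − 1 = -0.961%.
Difference: 9.732 − (-0.961) = 10.693 pp.

10.69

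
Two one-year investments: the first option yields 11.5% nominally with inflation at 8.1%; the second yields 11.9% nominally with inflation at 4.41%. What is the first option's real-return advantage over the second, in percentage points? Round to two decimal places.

The first option real return: 1.115/1.081 − 1 = 3.145%.
The second real return: 1.119/1.0441 − 1 = 7.174%.
Difference: 3.145 − 7.174 = -4.029 pp.

-4.03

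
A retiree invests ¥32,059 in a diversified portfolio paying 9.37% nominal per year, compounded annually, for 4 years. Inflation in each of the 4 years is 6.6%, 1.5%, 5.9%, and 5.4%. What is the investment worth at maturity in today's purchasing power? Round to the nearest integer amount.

Nominal value at maturity: ¥32,059 × (1 + 9.37%)^4 ≈ ¥45,871.
Price-level factor over 4 years: 1.066 × 1.015 × 1.059 × 1.054 ≈ 1.2077020901.
The maturity value deflated by that factor is the answer in today's purchasing power.

¥37,982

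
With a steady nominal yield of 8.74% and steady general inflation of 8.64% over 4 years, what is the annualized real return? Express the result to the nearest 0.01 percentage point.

0.09%

With constant rates the annual real return is the same each year: (1+8.74%)/(1+8.64%) − 1 = 0.00092.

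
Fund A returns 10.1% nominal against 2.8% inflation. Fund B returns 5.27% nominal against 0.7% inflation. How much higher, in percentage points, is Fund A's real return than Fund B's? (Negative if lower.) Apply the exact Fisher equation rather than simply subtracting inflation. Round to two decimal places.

2.56

Fund A real return: 1.101/1.028 − 1 = 7.101%.
Fund B real return: 1.0527/1.007 − 1 = 4.538%.
Difference: 7.101 − 4.538 = 2.563 pp.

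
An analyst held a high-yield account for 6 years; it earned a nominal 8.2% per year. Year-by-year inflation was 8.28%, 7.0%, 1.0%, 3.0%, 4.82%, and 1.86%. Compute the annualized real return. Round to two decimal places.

Cumulative inflation factor: 1.0828 × 1.070 × 1.010 × 1.030 × 1.0482 × 1.0186 ≈ 1.28688.
Nominal growth factor: 1.60459. Real growth factor = 1.60459 / 1.28688 ≈ 1.24688.
Annualized: 1.24688^(1/6) − 1 ≈ 0.03746.

3.75%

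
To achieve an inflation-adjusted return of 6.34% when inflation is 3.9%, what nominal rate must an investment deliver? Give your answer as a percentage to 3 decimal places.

10.487%

By the Fisher equation, 1 + r_nom = (1 + 6.34%)(1 + 3.9%) = 1.0634 × 1.039 = 1.1048726.
So r_nom = 10.48726%.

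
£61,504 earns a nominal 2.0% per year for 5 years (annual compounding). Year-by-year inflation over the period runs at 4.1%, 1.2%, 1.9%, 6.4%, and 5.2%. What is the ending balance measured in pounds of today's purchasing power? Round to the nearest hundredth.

Nominal value at maturity: £61,504 × (1 + 2.0%)^5 ≈ £67,905.39.
Price-level factor over 5 years: 1.041 × 1.012 × 1.019 × 1.064 × 1.052 ≈ 1.2016079522.
The maturity value deflated by that factor is the answer in today's purchasing power.

£56,512.10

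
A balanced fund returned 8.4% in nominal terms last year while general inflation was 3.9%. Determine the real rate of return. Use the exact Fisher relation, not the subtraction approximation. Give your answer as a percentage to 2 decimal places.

Real return via the Fisher equation: (1 + 8.4%)/(1 + 3.9%) − 1 = 1.084/1.039 − 1 ≈ 0.04331.

4.33%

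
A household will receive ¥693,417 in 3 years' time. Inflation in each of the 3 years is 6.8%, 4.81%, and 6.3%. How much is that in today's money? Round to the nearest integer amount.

Price-level factor over 3 years: 1.068 × 1.0481 × 1.063 = 1.1898911604.
Purchasing power today: ¥693,417 divided by that factor.

¥582,757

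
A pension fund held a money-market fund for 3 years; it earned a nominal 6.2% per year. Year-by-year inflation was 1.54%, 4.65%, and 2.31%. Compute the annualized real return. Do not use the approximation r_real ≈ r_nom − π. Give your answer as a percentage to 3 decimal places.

3.282%

Cumulative inflation factor: 1.0154 × 1.0465 × 1.0231 ≈ 1.08716.
Nominal growth factor: 1.19777. Real growth factor = 1.19777 / 1.08716 ≈ 1.10174.
Annualized: 1.10174^(1/3) − 1 ≈ 0.03282.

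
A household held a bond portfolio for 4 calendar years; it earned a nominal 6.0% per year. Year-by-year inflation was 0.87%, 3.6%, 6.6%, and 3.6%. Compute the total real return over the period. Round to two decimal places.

Cumulative inflation factor: 1.0087 × 1.036 × 1.066 × 1.036 ≈ 1.15409.
Nominal growth factor: 1.26248. Real growth factor = 1.26248 / 1.15409 ≈ 1.09392.
Total real return ≈ 9.3918%.

9.39%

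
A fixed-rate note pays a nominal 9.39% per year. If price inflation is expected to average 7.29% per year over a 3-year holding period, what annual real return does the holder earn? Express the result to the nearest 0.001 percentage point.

With constant rates the annual real return is the same each year: (1+9.39%)/(1+7.29%) − 1 = 0.01957.

1.957%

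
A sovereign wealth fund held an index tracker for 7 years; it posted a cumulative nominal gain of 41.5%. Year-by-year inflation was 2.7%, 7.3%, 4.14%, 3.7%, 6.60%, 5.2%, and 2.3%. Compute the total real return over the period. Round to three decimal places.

3.643%

Cumulative inflation factor: 1.027 × 1.073 × 1.0414 × 1.037 × 1.0660 × 1.052 × 1.023 ≈ 1.36526.
Nominal growth factor: 1.41500. Real growth factor = 1.41500 / 1.36526 ≈ 1.03643.
Total real return ≈ 3.6433%.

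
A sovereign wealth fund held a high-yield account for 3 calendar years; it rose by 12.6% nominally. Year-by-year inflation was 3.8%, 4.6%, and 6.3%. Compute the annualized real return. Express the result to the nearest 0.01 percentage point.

Cumulative inflation factor: 1.038 × 1.046 × 1.063 ≈ 1.15415.
Nominal growth factor: 1.12600. Real growth factor = 1.12600 / 1.15415 ≈ 0.97561.
Annualized: 0.97561^(1/3) − 1 ≈ -0.00820.

-0.82%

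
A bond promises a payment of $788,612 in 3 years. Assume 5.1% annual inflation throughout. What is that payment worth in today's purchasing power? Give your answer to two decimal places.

Price-level factor over 3 years: (1 + 5.1%)^3 = 1.160935651.
Purchasing power today: $788,612 divided by that factor.

$679,290.02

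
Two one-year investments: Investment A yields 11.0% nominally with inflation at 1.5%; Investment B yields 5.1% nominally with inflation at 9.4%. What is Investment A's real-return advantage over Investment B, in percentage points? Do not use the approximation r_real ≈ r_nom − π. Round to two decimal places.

Investment A real return: 1.110/1.015 − 1 = 9.360%.
Investment B real return: 1.051/1.094 − 1 = -3.931%.
Difference: 9.360 − (-3.931) = 13.291 pp.

13.29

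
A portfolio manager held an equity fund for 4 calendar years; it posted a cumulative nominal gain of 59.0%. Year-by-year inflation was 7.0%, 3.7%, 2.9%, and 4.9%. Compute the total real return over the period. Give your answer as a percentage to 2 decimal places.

Cumulative inflation factor: 1.070 × 1.037 × 1.029 × 1.049 ≈ 1.19771.
Nominal growth factor: 1.59000. Real growth factor = 1.59000 / 1.19771 ≈ 1.32753.
Total real return ≈ 32.7528%.

32.75%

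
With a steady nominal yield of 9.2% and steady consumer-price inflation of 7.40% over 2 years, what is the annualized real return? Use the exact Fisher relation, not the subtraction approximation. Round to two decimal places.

With constant rates the annual real return is the same each year: (1+9.2%)/(1+7.40%) − 1 = 0.01676.

1.68%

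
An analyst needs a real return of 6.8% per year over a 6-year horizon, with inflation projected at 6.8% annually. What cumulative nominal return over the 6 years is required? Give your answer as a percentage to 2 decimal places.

Required annual nominal rate: (1+6.8%)(1+6.8%) − 1 = 14.0624%.
Cumulative over 6 years: (1 + 0.140624)^6 − 1 ≈ 1.20219.

120.22%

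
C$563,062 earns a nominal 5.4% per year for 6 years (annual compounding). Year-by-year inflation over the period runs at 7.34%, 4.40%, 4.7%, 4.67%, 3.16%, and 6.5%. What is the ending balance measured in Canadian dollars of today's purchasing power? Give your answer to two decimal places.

Nominal value at maturity: C$563,062 × (1 + 5.4%)^6 ≈ C$771,969.04.
Price-level factor over 6 years: 1.0734 × 1.0440 × 1.047 × 1.0467 × 1.0316 × 1.065 ≈ 1.3492484776.
Dividing the nominal maturity value by the price-level factor gives the value in today's money.

C$572,147.42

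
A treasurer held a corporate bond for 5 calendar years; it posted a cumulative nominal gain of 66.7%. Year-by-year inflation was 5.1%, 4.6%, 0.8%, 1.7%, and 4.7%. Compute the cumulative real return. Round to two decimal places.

41.28%

Cumulative inflation factor: 1.051 × 1.046 × 1.008 × 1.017 × 1.047 ≈ 1.17995.
Nominal growth factor: 1.66700. Real growth factor = 1.66700 / 1.17995 ≈ 1.41278.
Total real return ≈ 41.2775%.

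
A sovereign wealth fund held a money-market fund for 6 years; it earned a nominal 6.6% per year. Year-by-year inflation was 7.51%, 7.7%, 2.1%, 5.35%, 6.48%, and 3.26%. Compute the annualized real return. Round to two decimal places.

1.16%

Cumulative inflation factor: 1.0751 × 1.077 × 1.021 × 1.0535 × 1.0648 × 1.0326 ≈ 1.36938.
Nominal growth factor: 1.46738. Real growth factor = 1.46738 / 1.36938 ≈ 1.07156.
Annualized: 1.07156^(1/6) − 1 ≈ 0.01159.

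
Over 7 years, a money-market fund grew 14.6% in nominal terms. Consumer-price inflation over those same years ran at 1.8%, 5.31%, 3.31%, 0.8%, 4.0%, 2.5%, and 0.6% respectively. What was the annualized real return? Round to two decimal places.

Cumulative inflation factor: 1.018 × 1.0531 × 1.0331 × 1.008 × 1.040 × 1.025 × 1.006 ≈ 1.19722.
Nominal growth factor: 1.14600. Real growth factor = 1.14600 / 1.19722 ≈ 0.95721.
Annualized: 0.95721^(1/7) − 1 ≈ -0.00623.

-0.62%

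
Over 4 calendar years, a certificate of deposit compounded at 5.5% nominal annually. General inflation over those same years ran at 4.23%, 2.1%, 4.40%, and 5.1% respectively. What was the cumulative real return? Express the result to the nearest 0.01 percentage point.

Cumulative inflation factor: 1.0423 × 1.021 × 1.0440 × 1.051 ≈ 1.16767.
Nominal growth factor: 1.23882. Real growth factor = 1.23882 / 1.16767 ≈ 1.06093.
Total real return ≈ 6.0933%.

6.09%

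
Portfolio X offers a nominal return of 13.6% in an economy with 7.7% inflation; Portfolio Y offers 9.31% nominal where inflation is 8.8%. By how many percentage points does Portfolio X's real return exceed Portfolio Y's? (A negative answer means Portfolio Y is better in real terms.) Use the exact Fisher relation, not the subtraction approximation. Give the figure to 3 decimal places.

5.009

Portfolio X real return: 1.136/1.077 − 1 = 5.4782%.
Portfolio Y real return: 1.0931/1.088 − 1 = 0.4688%.
Difference: 5.4782 − 0.4688 = 5.0094 pp.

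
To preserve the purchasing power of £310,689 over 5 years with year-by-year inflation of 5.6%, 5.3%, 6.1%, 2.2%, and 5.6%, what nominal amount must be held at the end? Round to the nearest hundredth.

Cumulative price-level factor: 1.056 × 1.053 × 1.061 × 1.022 × 1.056 ≈ 1.2732758069.
Multiplying £310,689 by the price-level factor gives the future nominal sum.

£395,592.79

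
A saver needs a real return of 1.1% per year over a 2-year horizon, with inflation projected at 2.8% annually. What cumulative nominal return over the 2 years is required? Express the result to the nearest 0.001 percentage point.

8.016%

Required annual nominal rate: (1+1.1%)(1+2.8%) − 1 = 3.9308%.
Cumulative over 2 years: (1 + 0.039308)^2 − 1 ≈ 0.08016.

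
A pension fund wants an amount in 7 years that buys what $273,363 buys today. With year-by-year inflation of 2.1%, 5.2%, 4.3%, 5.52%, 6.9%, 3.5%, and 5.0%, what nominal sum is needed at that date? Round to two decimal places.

Cumulative price-level factor: 1.021 × 1.052 × 1.043 × 1.0552 × 1.069 × 1.035 × 1.050 ≈ 1.3733079271.
Multiplying $273,363 by the price-level factor gives the future nominal sum.

$375,411.57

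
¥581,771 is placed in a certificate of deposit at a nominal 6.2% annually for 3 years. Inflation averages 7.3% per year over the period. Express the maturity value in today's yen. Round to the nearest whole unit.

Nominal value at maturity: ¥581,771 × (1 + 6.2%)^3 ≈ ¥696,828.
Price-level factor over 3 years: (1 + 7.3%)^3 = 1.235376017.
The maturity value deflated by that factor is the answer in today's purchasing power.

¥564,061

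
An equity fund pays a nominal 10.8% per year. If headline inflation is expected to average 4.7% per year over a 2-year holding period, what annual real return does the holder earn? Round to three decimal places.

With constant rates the annual real return is the same each year: (1+10.8%)/(1+4.7%) − 1 = 0.05826.

5.826%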